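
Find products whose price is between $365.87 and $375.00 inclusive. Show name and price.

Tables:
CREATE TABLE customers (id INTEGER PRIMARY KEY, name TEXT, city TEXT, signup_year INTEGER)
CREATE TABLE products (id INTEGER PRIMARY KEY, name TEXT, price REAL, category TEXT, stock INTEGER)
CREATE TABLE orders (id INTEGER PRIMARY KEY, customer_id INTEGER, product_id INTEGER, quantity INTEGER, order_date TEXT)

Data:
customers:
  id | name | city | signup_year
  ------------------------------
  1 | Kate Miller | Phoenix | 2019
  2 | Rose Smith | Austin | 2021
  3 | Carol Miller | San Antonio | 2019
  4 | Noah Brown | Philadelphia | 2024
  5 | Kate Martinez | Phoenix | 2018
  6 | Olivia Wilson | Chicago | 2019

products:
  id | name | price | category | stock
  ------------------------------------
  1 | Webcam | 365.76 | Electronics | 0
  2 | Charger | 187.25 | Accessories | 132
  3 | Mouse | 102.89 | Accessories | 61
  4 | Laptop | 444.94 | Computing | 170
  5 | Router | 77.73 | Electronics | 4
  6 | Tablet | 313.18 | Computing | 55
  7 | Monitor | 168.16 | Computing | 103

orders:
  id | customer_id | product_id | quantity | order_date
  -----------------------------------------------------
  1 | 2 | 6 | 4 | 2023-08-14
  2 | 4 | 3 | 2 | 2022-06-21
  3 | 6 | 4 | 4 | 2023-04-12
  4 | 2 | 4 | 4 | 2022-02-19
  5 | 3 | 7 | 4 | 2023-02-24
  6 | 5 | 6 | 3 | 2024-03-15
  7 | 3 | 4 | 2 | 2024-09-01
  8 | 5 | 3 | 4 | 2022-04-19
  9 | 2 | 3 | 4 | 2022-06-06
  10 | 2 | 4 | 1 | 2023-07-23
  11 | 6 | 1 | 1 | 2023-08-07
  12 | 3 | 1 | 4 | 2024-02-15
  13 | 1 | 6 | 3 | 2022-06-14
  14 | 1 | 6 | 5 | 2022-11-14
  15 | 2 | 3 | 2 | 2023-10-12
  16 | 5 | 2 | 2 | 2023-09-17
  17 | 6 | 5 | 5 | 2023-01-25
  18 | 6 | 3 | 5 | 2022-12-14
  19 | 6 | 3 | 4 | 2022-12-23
SELECT name, price FROM products WHERE price BETWEEN 365.87 AND 375.0

Execution result:
(no rows)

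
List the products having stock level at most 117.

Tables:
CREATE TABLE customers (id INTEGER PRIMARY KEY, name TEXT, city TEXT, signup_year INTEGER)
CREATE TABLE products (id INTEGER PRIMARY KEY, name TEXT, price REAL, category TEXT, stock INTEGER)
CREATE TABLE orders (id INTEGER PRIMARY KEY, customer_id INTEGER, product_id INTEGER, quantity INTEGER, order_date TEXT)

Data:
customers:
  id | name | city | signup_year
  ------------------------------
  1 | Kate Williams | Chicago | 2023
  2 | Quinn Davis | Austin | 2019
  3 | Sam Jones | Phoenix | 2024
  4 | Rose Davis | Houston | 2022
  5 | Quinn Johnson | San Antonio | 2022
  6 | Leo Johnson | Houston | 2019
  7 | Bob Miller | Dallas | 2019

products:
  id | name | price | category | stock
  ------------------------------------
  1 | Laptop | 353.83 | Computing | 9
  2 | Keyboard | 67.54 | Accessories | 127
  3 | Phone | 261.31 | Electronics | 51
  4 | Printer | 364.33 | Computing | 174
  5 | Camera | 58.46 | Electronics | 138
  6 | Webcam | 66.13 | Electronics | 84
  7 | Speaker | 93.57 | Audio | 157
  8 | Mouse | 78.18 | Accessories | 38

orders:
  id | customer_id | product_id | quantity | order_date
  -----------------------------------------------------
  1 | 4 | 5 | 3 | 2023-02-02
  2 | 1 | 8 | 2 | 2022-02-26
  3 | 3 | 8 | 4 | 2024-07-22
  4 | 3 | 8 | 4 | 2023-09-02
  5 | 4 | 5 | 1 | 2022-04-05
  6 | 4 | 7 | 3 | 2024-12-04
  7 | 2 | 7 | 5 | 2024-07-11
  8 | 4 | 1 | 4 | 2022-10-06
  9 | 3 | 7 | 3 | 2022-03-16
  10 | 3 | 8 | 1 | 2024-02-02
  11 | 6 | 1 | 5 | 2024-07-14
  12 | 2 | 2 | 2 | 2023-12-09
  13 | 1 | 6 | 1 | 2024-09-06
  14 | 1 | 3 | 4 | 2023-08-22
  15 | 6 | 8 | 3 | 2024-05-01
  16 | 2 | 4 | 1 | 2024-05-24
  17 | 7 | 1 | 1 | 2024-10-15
SELECT name, stock FROM products WHERE stock <= 117

Execution result:
name | stock
Laptop | 9
Phone | 51
Webcam | 84
Mouse | 38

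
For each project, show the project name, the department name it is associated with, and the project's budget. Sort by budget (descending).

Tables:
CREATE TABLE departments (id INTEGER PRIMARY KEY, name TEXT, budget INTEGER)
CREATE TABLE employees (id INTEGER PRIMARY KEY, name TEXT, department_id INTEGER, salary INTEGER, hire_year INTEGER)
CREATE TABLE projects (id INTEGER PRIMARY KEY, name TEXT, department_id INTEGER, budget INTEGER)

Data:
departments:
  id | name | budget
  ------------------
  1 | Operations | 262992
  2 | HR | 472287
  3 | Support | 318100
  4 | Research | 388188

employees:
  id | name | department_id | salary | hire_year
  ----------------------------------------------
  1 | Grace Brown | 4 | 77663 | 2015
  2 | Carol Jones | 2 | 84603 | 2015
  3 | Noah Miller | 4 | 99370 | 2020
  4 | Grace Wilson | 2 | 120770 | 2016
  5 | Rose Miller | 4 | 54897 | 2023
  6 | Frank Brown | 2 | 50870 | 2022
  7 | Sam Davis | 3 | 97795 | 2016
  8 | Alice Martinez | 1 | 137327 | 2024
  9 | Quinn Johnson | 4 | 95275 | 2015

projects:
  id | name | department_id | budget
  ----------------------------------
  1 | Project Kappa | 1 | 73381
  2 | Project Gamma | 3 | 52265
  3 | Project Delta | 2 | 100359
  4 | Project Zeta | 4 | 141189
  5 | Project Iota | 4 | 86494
SELECT c.name, p.name AS department, c.budget FROM projects c JOIN departments p ON c.department_id = p.id ORDER BY c.budget DESC

Execution result:
name | department | budget
Project Zeta | Research | 141189
Project Delta | HR | 100359
Project Iota | Research | 86494
Project Kappa | Operations | 73381
Project Gamma | Support | 52265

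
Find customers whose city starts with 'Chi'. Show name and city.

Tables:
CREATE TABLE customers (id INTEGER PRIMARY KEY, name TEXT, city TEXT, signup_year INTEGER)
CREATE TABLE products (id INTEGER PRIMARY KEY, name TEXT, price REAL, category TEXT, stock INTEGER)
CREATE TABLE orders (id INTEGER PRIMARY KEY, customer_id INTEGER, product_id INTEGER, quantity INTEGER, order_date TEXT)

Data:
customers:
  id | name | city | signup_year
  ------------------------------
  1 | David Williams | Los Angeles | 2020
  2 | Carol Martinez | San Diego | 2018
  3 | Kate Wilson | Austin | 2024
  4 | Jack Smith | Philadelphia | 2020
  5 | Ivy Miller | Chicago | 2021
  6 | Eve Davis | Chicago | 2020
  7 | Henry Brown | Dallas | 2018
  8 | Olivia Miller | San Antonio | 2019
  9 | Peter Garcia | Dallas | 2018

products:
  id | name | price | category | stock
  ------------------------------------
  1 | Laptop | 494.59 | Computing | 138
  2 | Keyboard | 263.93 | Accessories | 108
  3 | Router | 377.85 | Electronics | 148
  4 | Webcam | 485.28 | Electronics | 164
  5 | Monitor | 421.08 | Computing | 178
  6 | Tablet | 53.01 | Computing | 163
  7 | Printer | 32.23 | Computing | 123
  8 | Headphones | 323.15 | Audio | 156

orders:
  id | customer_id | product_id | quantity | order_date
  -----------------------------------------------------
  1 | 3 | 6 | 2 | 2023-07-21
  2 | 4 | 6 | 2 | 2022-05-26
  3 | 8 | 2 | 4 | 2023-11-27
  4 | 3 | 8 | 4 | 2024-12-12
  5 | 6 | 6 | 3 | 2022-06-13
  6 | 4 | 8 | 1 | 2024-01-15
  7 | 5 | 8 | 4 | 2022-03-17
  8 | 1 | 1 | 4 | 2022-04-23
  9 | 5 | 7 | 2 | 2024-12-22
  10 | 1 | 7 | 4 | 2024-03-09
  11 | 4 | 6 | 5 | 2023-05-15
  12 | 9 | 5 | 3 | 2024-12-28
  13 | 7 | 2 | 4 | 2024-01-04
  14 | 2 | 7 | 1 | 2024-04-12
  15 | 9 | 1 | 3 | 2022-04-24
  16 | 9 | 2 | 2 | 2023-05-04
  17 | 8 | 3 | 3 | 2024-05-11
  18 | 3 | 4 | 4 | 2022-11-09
SELECT name, city FROM customers WHERE city LIKE 'Chi%'

Execution result:
name | city
Ivy Miller | Chicago
Eve Davis | Chicago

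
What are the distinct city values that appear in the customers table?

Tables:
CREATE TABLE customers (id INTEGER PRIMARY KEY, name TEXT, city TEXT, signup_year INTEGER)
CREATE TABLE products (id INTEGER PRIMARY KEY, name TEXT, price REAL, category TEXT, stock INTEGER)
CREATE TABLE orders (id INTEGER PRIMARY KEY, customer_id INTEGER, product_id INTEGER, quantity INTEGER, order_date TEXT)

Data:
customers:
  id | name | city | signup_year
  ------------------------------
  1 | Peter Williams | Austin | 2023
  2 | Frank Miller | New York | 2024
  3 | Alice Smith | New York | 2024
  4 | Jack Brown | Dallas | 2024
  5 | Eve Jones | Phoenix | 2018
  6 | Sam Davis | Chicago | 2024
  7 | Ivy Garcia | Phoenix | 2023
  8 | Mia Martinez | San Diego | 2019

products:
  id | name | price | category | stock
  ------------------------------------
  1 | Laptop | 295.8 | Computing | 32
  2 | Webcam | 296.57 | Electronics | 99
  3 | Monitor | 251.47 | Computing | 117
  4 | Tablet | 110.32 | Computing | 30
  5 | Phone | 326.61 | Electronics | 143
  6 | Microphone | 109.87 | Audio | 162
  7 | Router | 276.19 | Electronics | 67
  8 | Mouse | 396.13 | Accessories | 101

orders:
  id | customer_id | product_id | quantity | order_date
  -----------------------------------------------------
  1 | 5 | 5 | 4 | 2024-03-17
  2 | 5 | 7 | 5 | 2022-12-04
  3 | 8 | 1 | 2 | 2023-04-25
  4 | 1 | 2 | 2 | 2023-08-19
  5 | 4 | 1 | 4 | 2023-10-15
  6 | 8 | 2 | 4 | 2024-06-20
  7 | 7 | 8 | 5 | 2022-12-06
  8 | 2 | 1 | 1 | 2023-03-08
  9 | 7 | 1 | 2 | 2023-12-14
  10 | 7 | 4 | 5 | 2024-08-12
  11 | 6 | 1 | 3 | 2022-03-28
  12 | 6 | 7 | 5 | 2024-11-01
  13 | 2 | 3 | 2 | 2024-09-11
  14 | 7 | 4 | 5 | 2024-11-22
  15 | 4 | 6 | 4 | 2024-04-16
SELECT DISTINCT city FROM customers

Execution result:
city
Austin
New York
Dallas
Phoenix
Chicago
San Diego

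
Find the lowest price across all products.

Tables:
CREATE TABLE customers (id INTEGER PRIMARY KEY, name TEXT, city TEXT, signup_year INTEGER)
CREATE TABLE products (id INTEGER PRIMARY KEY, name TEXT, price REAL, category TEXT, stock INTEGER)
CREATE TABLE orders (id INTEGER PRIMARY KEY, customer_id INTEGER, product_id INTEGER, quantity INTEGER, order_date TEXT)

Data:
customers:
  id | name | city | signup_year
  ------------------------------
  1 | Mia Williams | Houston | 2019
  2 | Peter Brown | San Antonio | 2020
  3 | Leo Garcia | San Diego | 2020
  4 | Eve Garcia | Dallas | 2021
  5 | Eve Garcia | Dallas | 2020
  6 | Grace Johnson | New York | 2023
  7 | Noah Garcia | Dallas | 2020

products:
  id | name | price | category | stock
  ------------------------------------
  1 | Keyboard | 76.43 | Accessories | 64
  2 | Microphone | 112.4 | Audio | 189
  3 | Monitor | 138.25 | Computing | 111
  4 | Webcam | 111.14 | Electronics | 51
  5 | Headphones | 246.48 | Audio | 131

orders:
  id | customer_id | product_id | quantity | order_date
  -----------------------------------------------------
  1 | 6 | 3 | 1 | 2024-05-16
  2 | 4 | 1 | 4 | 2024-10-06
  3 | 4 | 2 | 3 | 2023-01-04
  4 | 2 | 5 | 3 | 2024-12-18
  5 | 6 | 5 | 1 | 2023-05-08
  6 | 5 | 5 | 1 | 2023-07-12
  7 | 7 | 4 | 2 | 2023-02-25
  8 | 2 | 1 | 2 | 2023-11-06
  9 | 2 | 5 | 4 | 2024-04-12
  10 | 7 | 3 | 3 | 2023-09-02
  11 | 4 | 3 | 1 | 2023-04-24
SELECT MIN(price) FROM products

Execution result:
76.43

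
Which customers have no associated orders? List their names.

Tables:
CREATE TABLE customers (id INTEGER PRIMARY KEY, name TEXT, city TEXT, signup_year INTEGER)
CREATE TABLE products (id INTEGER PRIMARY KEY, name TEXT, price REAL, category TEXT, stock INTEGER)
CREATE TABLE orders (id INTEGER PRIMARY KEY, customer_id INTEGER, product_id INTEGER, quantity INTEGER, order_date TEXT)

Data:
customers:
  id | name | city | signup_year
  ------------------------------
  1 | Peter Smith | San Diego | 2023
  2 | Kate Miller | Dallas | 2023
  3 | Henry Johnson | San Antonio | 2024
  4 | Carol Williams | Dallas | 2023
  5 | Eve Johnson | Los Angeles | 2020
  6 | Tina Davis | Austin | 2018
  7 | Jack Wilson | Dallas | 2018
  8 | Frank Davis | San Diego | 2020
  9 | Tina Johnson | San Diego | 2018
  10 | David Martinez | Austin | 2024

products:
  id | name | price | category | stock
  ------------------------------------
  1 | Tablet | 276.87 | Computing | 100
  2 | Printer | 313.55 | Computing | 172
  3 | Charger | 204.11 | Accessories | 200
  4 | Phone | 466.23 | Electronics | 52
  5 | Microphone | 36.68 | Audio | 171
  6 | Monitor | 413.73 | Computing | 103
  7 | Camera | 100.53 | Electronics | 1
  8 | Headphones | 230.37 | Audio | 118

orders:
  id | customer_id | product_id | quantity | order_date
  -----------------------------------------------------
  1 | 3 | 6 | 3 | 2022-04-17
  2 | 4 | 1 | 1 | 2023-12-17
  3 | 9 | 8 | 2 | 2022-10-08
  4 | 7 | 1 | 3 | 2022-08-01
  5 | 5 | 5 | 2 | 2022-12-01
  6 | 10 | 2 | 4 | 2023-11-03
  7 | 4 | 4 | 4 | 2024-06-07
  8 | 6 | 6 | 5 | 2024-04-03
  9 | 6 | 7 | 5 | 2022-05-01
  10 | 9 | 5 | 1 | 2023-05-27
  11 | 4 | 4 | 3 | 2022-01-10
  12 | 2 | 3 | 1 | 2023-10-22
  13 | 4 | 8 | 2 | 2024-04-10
SELECT p.name FROM customers p LEFT JOIN orders c ON c.customer_id = p.id WHERE c.id IS NULL

Execution result:
name
Peter Smith
Frank Davis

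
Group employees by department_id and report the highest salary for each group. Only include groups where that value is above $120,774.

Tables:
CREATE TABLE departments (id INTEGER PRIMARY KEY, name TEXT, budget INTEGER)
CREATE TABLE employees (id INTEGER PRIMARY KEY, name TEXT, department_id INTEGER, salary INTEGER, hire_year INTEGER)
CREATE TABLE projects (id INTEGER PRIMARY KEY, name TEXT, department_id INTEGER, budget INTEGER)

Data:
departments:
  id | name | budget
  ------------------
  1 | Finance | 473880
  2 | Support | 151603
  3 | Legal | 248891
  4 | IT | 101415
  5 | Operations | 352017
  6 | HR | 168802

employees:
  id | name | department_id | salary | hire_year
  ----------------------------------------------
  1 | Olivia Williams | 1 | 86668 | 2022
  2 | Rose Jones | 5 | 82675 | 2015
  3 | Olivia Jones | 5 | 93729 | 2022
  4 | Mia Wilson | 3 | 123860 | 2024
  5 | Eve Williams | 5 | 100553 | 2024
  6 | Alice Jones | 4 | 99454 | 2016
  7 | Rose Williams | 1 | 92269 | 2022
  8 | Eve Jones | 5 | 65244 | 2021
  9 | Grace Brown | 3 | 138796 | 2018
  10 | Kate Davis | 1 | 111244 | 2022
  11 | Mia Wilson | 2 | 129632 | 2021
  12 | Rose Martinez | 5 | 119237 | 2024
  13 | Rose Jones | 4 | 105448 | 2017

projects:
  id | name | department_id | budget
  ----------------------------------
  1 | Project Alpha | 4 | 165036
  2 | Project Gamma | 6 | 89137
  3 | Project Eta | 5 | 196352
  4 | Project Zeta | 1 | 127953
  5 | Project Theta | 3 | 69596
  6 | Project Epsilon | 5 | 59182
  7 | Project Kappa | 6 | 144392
SELECT department_id, MAX(salary) AS max_salary FROM employees GROUP BY department_id HAVING MAX(salary) > 120774

Execution result:
department_id | max_salary
2 | 129632
3 | 138796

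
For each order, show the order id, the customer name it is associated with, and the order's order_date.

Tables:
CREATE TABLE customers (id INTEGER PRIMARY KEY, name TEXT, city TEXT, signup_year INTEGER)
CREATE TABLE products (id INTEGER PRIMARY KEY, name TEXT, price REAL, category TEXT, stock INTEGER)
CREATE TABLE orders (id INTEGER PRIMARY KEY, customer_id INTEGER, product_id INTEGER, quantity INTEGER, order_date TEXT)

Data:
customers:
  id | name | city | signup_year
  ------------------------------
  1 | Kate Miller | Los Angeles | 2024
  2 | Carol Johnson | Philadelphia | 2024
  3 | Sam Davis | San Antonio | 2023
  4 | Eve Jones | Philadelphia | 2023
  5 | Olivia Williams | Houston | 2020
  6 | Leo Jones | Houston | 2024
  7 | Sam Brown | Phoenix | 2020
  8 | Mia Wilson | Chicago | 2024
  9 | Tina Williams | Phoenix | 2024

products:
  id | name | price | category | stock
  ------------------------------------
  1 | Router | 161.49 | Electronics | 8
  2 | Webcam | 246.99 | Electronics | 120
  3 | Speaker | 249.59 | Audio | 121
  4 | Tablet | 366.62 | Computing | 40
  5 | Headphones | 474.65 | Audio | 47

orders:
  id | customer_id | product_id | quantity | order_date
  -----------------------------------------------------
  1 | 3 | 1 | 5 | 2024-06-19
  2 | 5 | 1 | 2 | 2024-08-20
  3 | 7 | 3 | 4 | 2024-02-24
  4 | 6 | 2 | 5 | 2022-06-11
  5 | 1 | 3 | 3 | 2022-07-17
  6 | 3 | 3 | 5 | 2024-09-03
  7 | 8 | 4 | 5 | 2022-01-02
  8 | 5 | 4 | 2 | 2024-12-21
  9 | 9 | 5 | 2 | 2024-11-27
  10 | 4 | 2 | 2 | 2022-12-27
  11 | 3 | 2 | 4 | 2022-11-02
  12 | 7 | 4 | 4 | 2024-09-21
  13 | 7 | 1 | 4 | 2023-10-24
SELECT c.id, p.name AS customer, c.order_date FROM orders c JOIN customers p ON c.customer_id = p.id

Execution result:
id | customer | order_date
1 | Sam Davis | 2024-06-19
2 | Olivia Williams | 2024-08-20
3 | Sam Brown | 2024-02-24
4 | Leo Jones | 2022-06-11
5 | Kate Miller | 2022-07-17
6 | Sam Davis | 2024-09-03
7 | Mia Wilson | 2022-01-02
8 | Olivia Williams | 2024-12-21
9 | Tina Williams | 2024-11-27
10 | Eve Jones | 2022-12-27
11 | Sam Davis | 2022-11-02
12 | Sam Brown | 2024-09-21
13 | Sam Brown | 2023-10-24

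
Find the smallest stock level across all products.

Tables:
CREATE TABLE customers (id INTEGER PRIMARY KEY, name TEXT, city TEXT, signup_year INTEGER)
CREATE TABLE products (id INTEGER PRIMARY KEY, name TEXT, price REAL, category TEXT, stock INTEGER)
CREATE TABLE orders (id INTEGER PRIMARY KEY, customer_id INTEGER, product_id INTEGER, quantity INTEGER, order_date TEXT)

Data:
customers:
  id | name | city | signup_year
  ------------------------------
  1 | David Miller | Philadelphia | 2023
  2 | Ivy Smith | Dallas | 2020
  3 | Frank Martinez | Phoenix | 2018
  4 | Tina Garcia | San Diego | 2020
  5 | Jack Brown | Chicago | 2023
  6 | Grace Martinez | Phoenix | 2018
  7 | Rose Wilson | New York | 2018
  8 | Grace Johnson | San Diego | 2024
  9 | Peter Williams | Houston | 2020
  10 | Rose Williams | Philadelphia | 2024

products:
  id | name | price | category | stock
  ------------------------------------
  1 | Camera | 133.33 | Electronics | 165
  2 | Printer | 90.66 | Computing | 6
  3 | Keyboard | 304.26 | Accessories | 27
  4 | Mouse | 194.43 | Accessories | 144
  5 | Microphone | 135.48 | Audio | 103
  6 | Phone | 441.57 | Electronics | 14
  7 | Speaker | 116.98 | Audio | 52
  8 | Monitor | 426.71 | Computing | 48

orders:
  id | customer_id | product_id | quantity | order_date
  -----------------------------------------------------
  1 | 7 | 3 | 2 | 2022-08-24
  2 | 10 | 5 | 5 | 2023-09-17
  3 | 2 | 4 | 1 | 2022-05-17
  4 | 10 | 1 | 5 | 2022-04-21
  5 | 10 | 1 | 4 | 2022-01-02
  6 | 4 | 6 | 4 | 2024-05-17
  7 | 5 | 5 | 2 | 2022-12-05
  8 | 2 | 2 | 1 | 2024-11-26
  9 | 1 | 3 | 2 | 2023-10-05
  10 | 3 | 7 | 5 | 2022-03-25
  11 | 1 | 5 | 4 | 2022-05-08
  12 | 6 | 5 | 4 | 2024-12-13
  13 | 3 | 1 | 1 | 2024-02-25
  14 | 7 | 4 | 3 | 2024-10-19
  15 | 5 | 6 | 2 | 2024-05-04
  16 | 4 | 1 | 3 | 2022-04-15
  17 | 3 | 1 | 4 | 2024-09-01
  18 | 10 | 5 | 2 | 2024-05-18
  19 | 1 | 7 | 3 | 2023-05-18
SELECT MIN(stock) FROM products

Execution result:
6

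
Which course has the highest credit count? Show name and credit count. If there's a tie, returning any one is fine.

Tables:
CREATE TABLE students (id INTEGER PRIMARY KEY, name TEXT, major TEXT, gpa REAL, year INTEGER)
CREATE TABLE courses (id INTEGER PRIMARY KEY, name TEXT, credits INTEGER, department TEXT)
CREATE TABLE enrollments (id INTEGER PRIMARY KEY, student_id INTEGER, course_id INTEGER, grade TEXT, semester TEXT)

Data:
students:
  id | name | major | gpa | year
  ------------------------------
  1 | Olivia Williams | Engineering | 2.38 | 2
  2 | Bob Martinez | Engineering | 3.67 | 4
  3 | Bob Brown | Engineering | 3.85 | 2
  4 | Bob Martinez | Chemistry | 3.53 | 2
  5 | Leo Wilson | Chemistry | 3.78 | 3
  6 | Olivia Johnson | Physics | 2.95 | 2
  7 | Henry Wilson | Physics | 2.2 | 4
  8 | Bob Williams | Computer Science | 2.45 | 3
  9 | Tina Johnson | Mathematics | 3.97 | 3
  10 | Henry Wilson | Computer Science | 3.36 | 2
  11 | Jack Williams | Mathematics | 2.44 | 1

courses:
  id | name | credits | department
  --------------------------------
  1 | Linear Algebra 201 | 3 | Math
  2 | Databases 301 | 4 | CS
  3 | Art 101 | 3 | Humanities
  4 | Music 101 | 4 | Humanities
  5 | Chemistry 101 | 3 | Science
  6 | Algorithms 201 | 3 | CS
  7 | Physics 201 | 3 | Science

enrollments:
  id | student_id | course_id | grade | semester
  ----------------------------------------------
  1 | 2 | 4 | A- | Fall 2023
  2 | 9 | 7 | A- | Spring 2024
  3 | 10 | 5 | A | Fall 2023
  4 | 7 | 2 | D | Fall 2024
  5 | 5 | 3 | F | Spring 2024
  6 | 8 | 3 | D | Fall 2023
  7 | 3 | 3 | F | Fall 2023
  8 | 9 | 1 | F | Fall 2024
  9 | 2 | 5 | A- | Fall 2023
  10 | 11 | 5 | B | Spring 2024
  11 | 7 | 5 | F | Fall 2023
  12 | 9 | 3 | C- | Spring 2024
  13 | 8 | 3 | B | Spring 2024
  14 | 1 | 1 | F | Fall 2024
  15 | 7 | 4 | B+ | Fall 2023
SELECT name, credits FROM courses ORDER BY credits DESC LIMIT 1

Execution result:
name | credits
Databases 301 | 4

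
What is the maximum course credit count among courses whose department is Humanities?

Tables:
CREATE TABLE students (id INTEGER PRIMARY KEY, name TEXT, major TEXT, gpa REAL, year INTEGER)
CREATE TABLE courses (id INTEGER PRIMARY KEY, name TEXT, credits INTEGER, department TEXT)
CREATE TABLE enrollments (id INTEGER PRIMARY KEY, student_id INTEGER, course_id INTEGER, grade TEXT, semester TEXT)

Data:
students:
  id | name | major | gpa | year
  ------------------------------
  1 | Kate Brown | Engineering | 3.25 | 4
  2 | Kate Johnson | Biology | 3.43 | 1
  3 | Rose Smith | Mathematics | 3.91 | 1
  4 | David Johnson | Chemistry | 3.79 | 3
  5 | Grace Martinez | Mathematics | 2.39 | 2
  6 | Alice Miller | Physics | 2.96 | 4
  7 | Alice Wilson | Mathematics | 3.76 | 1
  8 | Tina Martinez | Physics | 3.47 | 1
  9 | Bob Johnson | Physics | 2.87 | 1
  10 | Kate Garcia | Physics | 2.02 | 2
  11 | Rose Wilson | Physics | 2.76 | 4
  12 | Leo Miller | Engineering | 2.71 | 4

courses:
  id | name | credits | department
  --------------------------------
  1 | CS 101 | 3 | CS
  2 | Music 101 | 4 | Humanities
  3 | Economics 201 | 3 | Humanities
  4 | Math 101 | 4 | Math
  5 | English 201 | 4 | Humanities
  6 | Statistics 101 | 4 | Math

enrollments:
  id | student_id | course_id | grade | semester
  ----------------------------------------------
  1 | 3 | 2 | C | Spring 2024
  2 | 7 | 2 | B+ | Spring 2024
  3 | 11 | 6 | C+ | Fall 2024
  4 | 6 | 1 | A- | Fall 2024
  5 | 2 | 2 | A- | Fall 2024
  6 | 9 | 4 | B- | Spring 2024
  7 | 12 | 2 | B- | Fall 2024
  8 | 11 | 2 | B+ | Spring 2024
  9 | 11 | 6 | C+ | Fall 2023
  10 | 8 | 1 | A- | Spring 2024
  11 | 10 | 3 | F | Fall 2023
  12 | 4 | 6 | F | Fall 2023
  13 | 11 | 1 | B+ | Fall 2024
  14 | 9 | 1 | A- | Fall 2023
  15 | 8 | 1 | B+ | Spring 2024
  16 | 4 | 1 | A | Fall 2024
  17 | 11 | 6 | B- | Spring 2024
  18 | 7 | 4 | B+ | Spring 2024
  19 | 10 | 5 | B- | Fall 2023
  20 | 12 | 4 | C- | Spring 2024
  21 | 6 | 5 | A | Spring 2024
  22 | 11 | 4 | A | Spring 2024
SELECT MAX(credits) FROM courses WHERE department = 'Humanities'

Execution result:
4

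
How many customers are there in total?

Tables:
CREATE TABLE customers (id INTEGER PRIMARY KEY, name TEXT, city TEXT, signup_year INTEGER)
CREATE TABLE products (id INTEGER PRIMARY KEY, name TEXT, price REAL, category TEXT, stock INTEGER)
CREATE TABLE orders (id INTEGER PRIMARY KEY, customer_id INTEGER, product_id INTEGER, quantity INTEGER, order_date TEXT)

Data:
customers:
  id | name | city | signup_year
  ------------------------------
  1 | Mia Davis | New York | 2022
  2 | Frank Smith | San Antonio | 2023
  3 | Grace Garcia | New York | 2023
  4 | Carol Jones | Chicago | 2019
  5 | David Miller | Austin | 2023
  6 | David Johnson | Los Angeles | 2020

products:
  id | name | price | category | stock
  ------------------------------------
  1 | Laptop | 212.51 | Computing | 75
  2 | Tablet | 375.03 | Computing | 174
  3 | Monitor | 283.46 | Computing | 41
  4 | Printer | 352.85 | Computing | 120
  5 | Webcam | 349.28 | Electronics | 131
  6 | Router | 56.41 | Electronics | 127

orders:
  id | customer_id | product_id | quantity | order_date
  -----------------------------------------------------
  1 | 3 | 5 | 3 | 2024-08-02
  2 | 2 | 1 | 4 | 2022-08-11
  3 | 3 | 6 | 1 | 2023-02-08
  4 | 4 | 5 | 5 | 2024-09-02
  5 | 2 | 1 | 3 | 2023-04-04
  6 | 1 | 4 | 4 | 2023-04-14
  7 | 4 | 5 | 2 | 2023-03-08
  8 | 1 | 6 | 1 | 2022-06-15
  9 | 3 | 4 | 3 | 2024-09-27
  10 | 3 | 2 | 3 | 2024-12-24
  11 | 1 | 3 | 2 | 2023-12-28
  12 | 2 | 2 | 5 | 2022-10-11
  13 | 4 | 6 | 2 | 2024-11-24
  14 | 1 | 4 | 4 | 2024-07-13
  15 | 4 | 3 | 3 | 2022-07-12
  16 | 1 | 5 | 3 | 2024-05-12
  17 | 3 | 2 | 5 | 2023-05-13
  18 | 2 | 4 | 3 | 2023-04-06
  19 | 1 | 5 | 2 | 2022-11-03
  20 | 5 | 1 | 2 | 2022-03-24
SELECT COUNT(*) FROM customers

Execution result:
6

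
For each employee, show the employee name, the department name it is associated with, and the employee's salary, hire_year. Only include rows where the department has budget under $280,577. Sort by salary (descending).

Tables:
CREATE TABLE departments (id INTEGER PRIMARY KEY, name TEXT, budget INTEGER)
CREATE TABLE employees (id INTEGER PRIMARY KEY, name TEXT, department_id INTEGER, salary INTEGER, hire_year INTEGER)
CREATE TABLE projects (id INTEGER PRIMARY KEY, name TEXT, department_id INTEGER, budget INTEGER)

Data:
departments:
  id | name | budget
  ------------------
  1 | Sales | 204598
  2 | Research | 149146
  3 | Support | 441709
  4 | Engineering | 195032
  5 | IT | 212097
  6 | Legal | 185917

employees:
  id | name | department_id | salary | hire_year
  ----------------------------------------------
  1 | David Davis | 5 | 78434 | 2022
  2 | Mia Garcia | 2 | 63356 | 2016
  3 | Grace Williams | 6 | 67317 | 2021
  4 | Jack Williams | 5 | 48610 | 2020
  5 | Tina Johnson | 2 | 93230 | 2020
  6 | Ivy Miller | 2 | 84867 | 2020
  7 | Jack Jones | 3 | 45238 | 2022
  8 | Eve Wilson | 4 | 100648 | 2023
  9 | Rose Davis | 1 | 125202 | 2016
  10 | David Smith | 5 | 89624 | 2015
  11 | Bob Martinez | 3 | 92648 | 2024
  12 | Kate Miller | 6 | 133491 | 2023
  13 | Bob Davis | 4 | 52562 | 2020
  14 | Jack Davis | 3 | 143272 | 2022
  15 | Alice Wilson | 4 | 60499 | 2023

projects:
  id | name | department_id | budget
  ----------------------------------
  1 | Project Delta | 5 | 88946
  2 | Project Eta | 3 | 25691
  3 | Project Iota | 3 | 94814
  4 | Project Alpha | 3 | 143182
SELECT c.name, p.name AS department, c.salary, c.hire_year FROM employees c JOIN departments p ON c.department_id = p.id WHERE p.budget < 280577 ORDER BY c.salary DESC

Execution result:
name | department | salary | hire_year
Kate Miller | Legal | 133491 | 2023
Rose Davis | Sales | 125202 | 2016
Eve Wilson | Engineering | 100648 | 2023
Tina Johnson | Research | 93230 | 2020
David Smith | IT | 89624 | 2015
Ivy Miller | Research | 84867 | 2020
David Davis | IT | 78434 | 2022
Grace Williams | Legal | 67317 | 2021
Mia Garcia | Research | 63356 | 2016
Alice Wilson | Engineering | 60499 | 2023
Bob Davis | Engineering | 52562 | 2020
Jack Williams | IT | 48610 | 2020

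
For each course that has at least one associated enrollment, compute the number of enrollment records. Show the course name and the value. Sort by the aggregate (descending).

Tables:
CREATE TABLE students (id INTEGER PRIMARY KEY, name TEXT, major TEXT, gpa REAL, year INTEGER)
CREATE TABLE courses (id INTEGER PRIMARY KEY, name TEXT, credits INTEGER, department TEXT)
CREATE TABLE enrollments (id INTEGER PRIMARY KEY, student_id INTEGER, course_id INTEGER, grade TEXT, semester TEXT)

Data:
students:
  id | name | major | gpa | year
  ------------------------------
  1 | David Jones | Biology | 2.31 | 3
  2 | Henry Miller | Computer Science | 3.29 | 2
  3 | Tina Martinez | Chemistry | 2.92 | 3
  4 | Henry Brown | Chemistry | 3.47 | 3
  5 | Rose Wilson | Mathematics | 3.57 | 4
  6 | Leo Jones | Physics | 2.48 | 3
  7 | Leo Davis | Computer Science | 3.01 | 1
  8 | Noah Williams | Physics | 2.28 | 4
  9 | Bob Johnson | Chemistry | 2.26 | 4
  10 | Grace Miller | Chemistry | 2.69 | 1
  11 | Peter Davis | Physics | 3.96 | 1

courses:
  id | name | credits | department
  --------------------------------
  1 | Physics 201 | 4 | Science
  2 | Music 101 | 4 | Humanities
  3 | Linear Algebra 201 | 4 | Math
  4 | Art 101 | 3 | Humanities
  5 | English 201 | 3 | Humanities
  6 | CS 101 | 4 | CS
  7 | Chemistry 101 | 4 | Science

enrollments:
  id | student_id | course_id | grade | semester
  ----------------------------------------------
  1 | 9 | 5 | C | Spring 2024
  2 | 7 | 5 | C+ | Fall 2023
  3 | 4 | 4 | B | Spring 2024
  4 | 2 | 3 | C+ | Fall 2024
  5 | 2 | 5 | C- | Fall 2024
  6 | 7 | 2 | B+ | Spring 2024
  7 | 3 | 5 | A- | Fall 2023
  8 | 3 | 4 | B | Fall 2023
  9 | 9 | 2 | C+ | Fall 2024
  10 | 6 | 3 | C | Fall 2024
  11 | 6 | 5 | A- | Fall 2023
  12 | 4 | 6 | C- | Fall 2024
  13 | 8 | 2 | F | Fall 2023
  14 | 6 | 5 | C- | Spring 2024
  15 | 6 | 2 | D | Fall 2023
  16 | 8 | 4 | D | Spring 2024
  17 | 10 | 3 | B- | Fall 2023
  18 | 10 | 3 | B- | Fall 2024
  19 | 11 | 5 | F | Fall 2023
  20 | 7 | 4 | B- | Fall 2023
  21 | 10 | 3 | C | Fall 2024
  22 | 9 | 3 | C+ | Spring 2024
SELECT p.name, COUNT(*) AS n FROM enrollments c JOIN courses p ON c.course_id = p.id GROUP BY p.id, p.name ORDER BY n DESC

Execution result:
name | n
English 201 | 7
Linear Algebra 201 | 6
Music 101 | 4
Art 101 | 4
CS 101 | 1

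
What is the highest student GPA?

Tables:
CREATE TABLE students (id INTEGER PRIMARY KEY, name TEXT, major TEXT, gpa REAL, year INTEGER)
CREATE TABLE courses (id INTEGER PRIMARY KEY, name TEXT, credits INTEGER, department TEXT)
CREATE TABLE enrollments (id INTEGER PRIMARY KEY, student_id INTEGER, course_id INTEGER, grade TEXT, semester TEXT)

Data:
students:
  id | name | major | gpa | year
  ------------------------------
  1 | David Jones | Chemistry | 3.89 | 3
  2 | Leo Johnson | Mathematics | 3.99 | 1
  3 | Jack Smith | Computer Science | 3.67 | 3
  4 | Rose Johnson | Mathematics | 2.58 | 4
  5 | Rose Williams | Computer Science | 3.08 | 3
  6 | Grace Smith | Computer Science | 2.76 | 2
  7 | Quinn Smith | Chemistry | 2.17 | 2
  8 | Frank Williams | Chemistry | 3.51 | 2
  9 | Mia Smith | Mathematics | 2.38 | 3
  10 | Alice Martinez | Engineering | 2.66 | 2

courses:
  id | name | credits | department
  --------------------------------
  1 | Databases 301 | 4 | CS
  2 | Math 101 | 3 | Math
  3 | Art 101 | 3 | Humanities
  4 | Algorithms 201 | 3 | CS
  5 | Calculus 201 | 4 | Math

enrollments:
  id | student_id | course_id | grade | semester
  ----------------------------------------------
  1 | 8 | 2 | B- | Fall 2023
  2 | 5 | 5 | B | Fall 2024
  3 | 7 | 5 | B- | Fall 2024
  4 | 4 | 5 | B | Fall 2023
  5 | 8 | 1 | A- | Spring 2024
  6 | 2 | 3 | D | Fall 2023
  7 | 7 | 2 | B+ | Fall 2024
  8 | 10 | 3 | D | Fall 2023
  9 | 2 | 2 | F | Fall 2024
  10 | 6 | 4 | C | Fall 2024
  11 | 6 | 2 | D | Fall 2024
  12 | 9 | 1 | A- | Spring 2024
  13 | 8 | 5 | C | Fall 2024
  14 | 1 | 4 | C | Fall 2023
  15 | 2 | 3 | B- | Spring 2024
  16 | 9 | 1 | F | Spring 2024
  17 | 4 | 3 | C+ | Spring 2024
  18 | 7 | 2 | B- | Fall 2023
SELECT MAX(gpa) FROM students

Execution result:
3.99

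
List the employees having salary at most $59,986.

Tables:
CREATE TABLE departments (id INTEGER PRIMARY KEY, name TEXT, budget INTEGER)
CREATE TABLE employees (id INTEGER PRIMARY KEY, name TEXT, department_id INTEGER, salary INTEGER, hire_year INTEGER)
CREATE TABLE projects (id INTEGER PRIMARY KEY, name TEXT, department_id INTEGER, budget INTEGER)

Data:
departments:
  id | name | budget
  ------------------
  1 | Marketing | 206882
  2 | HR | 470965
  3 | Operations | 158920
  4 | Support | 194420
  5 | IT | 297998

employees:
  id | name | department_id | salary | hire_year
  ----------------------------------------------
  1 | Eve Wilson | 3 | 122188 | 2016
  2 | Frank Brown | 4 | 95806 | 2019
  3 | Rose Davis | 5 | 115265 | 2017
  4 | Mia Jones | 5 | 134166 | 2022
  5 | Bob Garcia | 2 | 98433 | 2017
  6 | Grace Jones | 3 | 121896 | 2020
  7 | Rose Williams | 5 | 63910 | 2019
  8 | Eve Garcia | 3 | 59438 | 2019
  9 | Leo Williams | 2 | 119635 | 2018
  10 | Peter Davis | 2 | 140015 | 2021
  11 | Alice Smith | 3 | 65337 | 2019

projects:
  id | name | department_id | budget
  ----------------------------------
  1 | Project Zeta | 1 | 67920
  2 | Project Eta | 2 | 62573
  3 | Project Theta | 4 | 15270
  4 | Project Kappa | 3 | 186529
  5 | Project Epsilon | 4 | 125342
SELECT name, salary FROM employees WHERE salary <= 59986

Execution result:
name | salary
Eve Garcia | 59438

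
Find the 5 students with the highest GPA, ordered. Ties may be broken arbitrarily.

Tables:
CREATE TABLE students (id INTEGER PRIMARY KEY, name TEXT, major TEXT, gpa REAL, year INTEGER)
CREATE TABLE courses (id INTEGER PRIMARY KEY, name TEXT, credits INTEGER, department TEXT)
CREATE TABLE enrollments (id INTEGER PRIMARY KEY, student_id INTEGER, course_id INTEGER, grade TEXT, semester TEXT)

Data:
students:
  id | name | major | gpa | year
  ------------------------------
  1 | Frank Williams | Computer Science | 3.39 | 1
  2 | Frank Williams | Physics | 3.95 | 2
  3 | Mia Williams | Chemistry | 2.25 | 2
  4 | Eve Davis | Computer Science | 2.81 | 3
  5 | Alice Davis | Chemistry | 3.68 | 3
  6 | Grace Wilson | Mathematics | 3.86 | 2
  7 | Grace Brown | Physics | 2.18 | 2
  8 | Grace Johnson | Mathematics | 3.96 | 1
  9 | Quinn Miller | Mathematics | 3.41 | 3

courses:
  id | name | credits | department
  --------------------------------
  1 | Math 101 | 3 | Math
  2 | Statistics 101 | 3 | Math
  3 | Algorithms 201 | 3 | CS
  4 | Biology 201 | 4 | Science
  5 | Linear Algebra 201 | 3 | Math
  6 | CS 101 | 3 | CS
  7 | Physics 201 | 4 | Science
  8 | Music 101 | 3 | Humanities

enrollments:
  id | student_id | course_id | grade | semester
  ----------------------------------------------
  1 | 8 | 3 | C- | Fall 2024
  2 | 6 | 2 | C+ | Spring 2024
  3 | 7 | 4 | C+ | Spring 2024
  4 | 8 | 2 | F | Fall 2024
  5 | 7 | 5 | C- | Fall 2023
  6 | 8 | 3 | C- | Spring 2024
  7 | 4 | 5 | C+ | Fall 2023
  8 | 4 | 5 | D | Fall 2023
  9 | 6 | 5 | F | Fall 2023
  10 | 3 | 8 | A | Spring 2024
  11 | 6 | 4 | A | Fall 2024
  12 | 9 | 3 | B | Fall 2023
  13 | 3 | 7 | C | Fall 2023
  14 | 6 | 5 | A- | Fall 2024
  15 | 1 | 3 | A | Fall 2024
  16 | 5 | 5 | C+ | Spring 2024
SELECT name, gpa FROM students ORDER BY gpa DESC LIMIT 5

Execution result:
name | gpa
Grace Johnson | 3.96
Frank Williams | 3.95
Grace Wilson | 3.86
Alice Davis | 3.68
Quinn Miller | 3.41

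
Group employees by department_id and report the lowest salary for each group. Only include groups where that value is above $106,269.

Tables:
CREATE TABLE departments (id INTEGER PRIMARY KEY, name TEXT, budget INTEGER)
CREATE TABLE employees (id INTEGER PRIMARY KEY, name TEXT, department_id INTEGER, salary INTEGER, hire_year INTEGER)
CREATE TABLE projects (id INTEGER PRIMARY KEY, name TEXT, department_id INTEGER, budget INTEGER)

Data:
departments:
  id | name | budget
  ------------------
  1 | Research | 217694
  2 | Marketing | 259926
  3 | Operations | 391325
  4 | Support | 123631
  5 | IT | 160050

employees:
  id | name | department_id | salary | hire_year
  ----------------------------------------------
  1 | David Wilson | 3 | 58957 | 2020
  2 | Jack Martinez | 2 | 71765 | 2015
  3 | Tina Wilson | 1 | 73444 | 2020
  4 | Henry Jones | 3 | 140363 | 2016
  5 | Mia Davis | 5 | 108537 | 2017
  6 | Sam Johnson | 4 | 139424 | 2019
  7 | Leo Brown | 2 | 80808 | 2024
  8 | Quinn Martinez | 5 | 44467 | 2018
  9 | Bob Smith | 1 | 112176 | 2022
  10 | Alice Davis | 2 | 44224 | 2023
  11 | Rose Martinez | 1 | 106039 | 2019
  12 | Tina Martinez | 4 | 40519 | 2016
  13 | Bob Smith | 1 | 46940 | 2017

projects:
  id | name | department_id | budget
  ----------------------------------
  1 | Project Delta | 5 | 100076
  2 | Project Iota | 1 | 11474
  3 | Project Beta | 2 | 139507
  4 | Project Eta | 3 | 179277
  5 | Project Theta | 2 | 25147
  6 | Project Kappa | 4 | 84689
SELECT department_id, MIN(salary) AS min_salary FROM employees GROUP BY department_id HAVING MIN(salary) > 106269

Execution result:
(no rows)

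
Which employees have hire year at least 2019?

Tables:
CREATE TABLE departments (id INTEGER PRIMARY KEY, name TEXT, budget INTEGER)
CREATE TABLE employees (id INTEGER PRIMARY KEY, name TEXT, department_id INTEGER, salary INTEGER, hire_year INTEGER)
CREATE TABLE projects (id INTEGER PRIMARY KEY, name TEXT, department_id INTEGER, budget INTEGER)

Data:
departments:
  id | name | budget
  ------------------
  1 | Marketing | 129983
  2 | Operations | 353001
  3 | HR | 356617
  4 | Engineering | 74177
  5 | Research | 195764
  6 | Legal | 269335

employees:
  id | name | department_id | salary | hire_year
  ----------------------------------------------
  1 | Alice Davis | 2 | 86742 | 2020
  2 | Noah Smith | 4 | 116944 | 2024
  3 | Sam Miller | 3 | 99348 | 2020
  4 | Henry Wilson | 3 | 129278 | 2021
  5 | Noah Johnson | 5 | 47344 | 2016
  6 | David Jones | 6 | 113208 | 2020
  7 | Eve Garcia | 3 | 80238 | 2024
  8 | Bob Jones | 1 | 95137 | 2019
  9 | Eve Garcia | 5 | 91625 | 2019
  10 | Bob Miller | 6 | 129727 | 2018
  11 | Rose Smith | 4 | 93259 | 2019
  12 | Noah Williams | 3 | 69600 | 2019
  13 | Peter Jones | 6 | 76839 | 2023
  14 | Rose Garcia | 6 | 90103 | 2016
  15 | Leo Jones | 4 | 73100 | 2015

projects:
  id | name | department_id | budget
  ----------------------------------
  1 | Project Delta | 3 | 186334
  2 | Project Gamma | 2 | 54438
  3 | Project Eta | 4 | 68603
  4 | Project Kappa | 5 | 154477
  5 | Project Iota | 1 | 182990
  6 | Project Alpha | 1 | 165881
SELECT name, hire_year FROM employees WHERE hire_year >= 2019

Execution result:
name | hire_year
Alice Davis | 2020
Noah Smith | 2024
Sam Miller | 2020
Henry Wilson | 2021
David Jones | 2020
Eve Garcia | 2024
Bob Jones | 2019
Eve Garcia | 2019
Rose Smith | 2019
Noah Williams | 2019
Peter Jones | 2023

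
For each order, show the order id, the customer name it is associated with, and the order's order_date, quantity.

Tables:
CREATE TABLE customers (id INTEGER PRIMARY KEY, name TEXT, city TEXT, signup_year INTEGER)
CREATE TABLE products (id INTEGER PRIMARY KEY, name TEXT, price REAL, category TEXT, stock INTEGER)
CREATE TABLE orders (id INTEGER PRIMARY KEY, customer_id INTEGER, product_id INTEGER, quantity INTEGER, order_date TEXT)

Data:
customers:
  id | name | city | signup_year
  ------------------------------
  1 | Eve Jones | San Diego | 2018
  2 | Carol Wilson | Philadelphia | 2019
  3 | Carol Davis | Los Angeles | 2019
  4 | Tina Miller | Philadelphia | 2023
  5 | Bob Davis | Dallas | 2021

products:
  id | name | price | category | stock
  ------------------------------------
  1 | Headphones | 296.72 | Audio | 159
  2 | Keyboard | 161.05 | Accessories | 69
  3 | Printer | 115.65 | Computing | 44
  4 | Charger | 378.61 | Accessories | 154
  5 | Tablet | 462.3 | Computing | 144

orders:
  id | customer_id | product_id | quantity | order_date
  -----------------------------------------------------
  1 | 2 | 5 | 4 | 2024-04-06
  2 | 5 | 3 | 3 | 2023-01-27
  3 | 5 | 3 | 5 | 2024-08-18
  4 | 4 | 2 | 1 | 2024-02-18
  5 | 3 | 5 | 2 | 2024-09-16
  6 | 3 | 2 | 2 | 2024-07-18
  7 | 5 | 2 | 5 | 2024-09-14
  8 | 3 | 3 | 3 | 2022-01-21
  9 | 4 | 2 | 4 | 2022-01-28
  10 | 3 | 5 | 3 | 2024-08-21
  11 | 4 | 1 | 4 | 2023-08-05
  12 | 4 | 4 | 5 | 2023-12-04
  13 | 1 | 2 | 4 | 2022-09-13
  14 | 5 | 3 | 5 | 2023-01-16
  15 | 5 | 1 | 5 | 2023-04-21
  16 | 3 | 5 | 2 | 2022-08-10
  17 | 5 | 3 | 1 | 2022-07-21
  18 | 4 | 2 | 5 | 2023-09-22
SELECT c.id, p.name AS customer, c.order_date, c.quantity FROM orders c JOIN customers p ON c.customer_id = p.id

Execution result:
id | customer | order_date | quantity
1 | Carol Wilson | 2024-04-06 | 4
2 | Bob Davis | 2023-01-27 | 3
3 | Bob Davis | 2024-08-18 | 5
4 | Tina Miller | 2024-02-18 | 1
5 | Carol Davis | 2024-09-16 | 2
6 | Carol Davis | 2024-07-18 | 2
7 | Bob Davis | 2024-09-14 | 5
8 | Carol Davis | 2022-01-21 | 3
9 | Tina Miller | 2022-01-28 | 4
10 | Carol Davis | 2024-08-21 | 3
11 | Tina Miller | 2023-08-05 | 4
12 | Tina Miller | 2023-12-04 | 5
13 | Eve Jones | 2022-09-13 | 4
14 | Bob Davis | 2023-01-16 | 5
15 | Bob Davis | 2023-04-21 | 5
16 | Carol Davis | 2022-08-10 | 2
17 | Bob Davis | 2022-07-21 | 1
18 | Tina Miller | 2023-09-22 | 5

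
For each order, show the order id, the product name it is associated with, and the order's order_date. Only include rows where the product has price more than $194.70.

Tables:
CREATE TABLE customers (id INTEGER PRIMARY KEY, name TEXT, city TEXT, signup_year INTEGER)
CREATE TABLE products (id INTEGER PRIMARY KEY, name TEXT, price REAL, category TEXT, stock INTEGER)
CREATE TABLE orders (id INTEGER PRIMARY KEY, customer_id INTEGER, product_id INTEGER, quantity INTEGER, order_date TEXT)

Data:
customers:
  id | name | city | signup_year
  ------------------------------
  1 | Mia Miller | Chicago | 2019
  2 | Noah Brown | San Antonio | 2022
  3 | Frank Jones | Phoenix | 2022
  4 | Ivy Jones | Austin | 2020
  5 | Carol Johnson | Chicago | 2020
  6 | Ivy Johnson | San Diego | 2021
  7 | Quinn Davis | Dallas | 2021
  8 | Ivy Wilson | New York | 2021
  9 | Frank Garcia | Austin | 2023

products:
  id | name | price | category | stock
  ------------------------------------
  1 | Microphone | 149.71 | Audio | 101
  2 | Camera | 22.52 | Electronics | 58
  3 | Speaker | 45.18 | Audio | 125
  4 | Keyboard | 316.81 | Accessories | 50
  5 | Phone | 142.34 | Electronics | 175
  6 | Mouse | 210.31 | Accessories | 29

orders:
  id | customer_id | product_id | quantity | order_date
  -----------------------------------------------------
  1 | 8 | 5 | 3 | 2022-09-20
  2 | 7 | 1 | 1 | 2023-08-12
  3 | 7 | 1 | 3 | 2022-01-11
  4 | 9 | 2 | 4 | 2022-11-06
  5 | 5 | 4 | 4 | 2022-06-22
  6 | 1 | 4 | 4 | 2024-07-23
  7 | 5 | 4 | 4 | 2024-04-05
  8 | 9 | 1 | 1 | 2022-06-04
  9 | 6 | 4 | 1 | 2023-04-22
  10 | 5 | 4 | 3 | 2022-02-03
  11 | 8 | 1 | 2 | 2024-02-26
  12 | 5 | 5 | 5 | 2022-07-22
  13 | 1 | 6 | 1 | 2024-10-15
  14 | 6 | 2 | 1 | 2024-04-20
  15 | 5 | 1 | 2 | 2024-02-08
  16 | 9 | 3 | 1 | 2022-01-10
SELECT c.id, p.name AS product, c.order_date FROM orders c JOIN products p ON c.product_id = p.id WHERE p.price > 194.7

Execution result:
id | product | order_date
5 | Keyboard | 2022-06-22
6 | Keyboard | 2024-07-23
7 | Keyboard | 2024-04-05
9 | Keyboard | 2023-04-22
10 | Keyboard | 2022-02-03
13 | Mouse | 2024-10-15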